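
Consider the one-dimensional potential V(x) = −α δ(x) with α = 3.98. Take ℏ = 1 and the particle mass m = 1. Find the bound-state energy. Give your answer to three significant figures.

For x ≠ 0 the bound state is ψ ∝ e^{−κ|x|}; integrating the TISE across the delta gives the cusp condition 2κ = 2mα/ℏ², so κ = 3.980.
Then E = −ℏ²κ²/(2m) = −mα²/(2ℏ²) = -7.920.

E = -7.92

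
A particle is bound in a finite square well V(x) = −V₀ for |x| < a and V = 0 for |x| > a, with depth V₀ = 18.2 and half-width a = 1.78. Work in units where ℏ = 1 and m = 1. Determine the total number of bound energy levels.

N = 7

Define the well-strength parameter z₀ = (a/ℏ)√(2mV₀) = 1.78 × √(2·1·18.2) = 10.74.
The even/odd transcendental equations gain one root per π/2 in z₀, giving N = 1 + ⌊2z₀/π⌋ = 1 + ⌊6.837⌋ = 7.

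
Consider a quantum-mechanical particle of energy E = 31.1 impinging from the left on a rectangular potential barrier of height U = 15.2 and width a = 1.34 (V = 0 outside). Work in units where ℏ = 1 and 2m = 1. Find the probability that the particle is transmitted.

Above the barrier the interior wavenumber is k₂ = √(2m(E − U))/ℏ = 3.987, giving phase k₂a = 5.343.
T = [1 + U² sin²(k₂a) / (4E(E − U))]⁻¹ = 1/1.076 = 0.929.

T = 0.929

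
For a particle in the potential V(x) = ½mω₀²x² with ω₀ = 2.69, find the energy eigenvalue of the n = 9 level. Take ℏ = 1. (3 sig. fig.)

E = 25.6

Using E_n = (n + ½)ℏω₀: E_9 = 9.5 × 2.69 = 25.56.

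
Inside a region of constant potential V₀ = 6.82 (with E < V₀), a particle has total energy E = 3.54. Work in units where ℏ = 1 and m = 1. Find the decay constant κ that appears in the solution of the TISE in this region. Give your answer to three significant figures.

Since E < V₀ the TISE in this region is ψ'' = κ²ψ with κ = √(2m(V₀ − E))/ℏ.
κ = √(2 × 1 × 3.28) = 2.561.

κ = 2.56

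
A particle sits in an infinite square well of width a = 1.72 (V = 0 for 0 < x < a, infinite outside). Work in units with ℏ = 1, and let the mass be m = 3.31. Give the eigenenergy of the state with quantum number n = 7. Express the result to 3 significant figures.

The infinite-well eigenfunctions ψ_n = √(2/a) sin(nπx/a) vanish at both walls, giving E_n = n²π²ℏ²/(2ma²).
E_7 = 7² × π² / (2 × 3.31 × 1.72²) = 24.69.

E = 24.7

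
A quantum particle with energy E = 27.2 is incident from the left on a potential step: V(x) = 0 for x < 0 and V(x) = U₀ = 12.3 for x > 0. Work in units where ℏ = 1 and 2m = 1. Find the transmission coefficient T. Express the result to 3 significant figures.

On each side the TISE gives plane waves with k = √(2m(E − V))/ℏ: k₁ = √(2·½·27.2) = 5.215, k₂ = √(2·½·14.9) = 3.860.
Continuity of ψ and ψ′ at the step yields the reflection amplitude r = (k₁ − k₂)/(k₁ + k₂) = 0.1493; thus R = |r|² = 0.02230, T = 0.9777.

T = 0.978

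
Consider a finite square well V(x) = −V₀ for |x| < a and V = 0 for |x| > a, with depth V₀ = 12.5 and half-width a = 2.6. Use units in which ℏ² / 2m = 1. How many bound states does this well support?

N = 6

The dimensionless depth is z₀ = a√(2mV₀)/ℏ = 2.6 × √(12.50) = 9.192.
A new bound state (alternating even/odd) appears each time z₀ passes a multiple of π/2, so N = ⌊2z₀/π⌋ + 1 = ⌊5.852⌋ + 1 = 6.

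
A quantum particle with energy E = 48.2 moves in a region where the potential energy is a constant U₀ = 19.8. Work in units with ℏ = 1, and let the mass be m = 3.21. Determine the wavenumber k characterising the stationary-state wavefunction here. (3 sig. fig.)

k = 13.5

With E > U₀ the solution is oscillatory, ψ ∝ e^{±ikx} with k = √(2m(E − U₀))/ℏ.
k = √(2 × 3.21 × 28.4) = 13.50.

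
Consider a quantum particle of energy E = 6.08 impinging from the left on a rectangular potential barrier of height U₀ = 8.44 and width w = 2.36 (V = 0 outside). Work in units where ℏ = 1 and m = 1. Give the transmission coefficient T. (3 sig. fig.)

T = 0.000113

E < U₀: inside the barrier ψ ∝ e^{±κx} with κ = √(2m(U₀ − E))/ℏ = 2.173.
κw = 5.127, sinh(κw) = 84.27.
The exact tunnelling result is T⁻¹ = 1 + U₀² sinh²(κw) / [4E(U₀ − E)] = 8815, so T = 0.000113.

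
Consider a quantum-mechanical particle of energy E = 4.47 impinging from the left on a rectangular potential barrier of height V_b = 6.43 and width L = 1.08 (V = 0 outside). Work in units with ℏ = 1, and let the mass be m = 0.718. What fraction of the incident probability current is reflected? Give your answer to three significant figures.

R = 0.913

E < V_b: inside the barrier ψ ∝ e^{±κx} with κ = √(2m(V_b − E))/ℏ = 1.678.
κL = 1.812, sinh(κL) = 2.979.
Matching ψ, ψ′ at both faces gives T = [1 + V_b² sinh²(κL) / (4E(V_b − E))]⁻¹ = 1/11.47 = 0.0872.
R = 1 − T = 0.913.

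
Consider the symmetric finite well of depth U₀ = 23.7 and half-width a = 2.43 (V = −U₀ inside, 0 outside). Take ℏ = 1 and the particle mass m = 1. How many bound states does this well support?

N = 11

The dimensionless depth is z₀ = a√(2mU₀)/ℏ = 2.43 × √(47.40) = 16.73.
A new bound state (alternating even/odd) appears each time z₀ passes a multiple of π/2, so N = ⌊2z₀/π⌋ + 1 = ⌊10.65⌋ + 1 = 11.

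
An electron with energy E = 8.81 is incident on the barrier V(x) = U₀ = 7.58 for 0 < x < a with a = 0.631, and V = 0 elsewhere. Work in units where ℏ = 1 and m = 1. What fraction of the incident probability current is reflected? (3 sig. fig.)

R = 0.481

Above the barrier the interior wavenumber is k₂ = √(2m(E − U₀))/ℏ = 1.568, giving phase k₂a = 0.9897.
T = [1 + U₀² sin²(k₂a) / (4E(E − U₀))]⁻¹ = 1/1.926 = 0.519.
R = 1 − T = 0.481.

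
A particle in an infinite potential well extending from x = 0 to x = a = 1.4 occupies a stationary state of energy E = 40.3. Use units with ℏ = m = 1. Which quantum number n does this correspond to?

n = 4

From E_n = n²π²ℏ²/(2ma²) invert to n = √(2ma²E)/(πℏ).
n = (1.4/π) × √(2 × 1 × 40.3) = 4.001 → n = 4.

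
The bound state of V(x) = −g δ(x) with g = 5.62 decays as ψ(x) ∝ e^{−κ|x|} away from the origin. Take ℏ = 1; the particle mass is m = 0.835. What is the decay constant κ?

Integrate −(ℏ²/2m)ψ'' − gδ(x)ψ = Eψ from −ε to +ε: the ψ'' term gives ψ'(0⁺) − ψ'(0⁻) and the δ term gives −(2mg/ℏ²)ψ(0).
With ψ ∝ e^{−κ|x|} this yields −2κ = −2mg/ℏ², so κ = mg/ℏ² = 4.693.

κ = 4.69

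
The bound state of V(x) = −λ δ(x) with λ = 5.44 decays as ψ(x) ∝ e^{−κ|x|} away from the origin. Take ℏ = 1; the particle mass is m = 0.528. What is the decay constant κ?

Integrating the TISE across x = 0 gives the cusp condition ψ'(0⁺) − ψ'(0⁻) = −(2mλ/ℏ²)ψ(0).
With ψ ∝ e^{−κ|x|} this yields −2κ = −2mλ/ℏ², so κ = mλ/ℏ² = 2.872.

κ = 2.87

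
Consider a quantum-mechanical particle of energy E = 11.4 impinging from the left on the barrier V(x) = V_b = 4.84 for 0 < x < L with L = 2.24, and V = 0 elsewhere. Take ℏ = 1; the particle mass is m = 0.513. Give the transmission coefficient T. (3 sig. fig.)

Above the barrier the interior wavenumber is k₂ = √(2m(E − V_b))/ℏ = 2.594, giving phase k₂L = 5.811.
T = [1 + V_b² sin²(k₂L) / (4E(E − V_b))]⁻¹ = 1/1.016 = 0.984.

T = 0.984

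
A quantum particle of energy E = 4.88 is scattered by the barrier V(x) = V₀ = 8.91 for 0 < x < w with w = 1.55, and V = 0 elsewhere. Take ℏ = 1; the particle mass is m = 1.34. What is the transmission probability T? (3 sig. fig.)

Since E < V₀ the interior solution is evanescent with decay constant κ = √(2m(V₀ − E))/ℏ = 3.286.
κw = 5.094, sinh(κw) = 81.51.
Matching ψ, ψ′ at both faces gives T = [1 + V₀² sinh²(κw) / (4E(V₀ − E))]⁻¹ = 1/6706 = 0.000149.

T = 0.000149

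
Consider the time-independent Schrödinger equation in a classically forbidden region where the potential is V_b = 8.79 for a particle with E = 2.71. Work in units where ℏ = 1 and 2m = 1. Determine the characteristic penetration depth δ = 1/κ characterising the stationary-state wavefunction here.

Since E < V_b the TISE in this region is ψ'' = κ²ψ with κ = √(2m(V_b − E))/ℏ.
κ = √(2 × 0.5 × 6.08) = 2.466. The penetration depth is δ = 1/κ = 0.406.

δ = 0.406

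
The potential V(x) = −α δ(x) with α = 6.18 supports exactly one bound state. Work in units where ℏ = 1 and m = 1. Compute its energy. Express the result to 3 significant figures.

E = -19.1

For x ≠ 0 the bound state is ψ ∝ e^{−κ|x|}; integrating the TISE across the delta gives the cusp condition 2κ = 2mα/ℏ², so κ = 6.180.
Then E = −ℏ²κ²/(2m) = −mα²/(2ℏ²) = -19.10.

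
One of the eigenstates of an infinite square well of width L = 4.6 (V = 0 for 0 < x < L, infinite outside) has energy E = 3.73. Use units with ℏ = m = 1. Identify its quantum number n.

n = 4

From E_n = n²π²ℏ²/(2mL²) invert to n = √(2mL²E)/(πℏ).
n = (4.6/π) × √(2 × 1 × 3.73) = 3.999 → n = 4.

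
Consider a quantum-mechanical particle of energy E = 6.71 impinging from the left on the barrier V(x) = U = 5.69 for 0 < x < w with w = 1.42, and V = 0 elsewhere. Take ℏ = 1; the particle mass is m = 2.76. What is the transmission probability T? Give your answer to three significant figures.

T = 0.943

E > U: inside the barrier k₂ = √(2m(E − U))/ℏ = 2.373, k₂w = 3.369.
T = [1 + U² sin²(k₂w) / (4E(E − U))]⁻¹ = 1/1.060 = 0.943.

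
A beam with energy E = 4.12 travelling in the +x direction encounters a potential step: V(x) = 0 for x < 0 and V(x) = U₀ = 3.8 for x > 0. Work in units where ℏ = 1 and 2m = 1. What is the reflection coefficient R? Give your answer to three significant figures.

On each side the TISE gives plane waves with k = √(2m(E − V))/ℏ: k₁ = √(2·½·4.12) = 2.030, k₂ = √(2·½·0.32) = 0.5657.
Matching ψ and ψ′ at x = 0 gives r = (k₁ − k₂)/(k₁ + k₂), so R = r² = 0.3182 and T = 1 − R = 0.6818.

R = 0.318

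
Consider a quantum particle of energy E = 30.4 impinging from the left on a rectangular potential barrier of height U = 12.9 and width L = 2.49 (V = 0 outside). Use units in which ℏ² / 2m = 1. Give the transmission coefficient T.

Above the barrier the interior wavenumber is k₂ = √(2m(E − U))/ℏ = 4.183, giving phase k₂L = 10.42.
Matching at both interfaces gives T⁻¹ = 1 + U² sin²(k₂L) / [4E(E − U)] = 1.055, hence T = 0.948.

T = 0.948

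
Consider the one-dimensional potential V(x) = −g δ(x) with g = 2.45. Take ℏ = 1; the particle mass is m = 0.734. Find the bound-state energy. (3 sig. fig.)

For x ≠ 0 the bound state is ψ ∝ e^{−κ|x|}; integrating the TISE across the delta gives the cusp condition 2κ = 2mg/ℏ², so κ = 1.798.
Then E = −ℏ²κ²/(2m) = −mg²/(2ℏ²) = -2.203.

E = -2.20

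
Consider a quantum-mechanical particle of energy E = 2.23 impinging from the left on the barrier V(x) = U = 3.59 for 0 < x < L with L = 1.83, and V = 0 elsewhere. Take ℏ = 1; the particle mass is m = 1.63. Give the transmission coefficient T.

T = 0.00169

E < U: inside the barrier ψ ∝ e^{±κx} with κ = √(2m(U − E))/ℏ = 2.106.
κL = 3.853, sinh(κL) = 23.56.
Matching ψ, ψ′ at both faces gives T = [1 + U² sinh²(κL) / (4E(U − E))]⁻¹ = 1/590.8 = 0.00169.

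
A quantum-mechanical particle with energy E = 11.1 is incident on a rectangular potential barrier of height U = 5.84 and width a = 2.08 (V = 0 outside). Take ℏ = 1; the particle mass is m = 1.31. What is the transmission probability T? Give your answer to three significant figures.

Above the barrier the interior wavenumber is k₂ = √(2m(E − U))/ℏ = 3.712, giving phase k₂a = 7.722.
Matching at both interfaces gives T⁻¹ = 1 + U² sin²(k₂a) / [4E(E − U)] = 1.143, hence T = 0.875.

T = 0.875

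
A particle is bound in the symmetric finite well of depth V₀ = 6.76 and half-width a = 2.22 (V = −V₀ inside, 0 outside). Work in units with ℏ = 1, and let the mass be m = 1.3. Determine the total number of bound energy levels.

Define the well-strength parameter z₀ = (a/ℏ)√(2mV₀) = 2.22 × √(2·1.3·6.76) = 9.307.
A new bound state (alternating even/odd) appears each time z₀ passes a multiple of π/2, so N = ⌊2z₀/π⌋ + 1 = ⌊5.925⌋ + 1 = 6.

N = 6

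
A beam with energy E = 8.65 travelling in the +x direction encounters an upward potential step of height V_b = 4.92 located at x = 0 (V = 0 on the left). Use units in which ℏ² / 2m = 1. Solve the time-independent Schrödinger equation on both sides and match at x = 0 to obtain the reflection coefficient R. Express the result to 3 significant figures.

The wavenumbers are k₁ = √(2mE)/ℏ = 2.941 on the left and k₂ = √(2m(E − V_b))/ℏ = 1.931 on the right.
Continuity of ψ and ψ′ at the step yields the reflection amplitude r = (k₁ − k₂)/(k₁ + k₂) = 0.2072; thus R = |r|² = 0.04295, T = 0.9571.

R = 0.0429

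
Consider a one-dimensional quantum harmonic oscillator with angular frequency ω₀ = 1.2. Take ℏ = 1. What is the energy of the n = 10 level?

E = 12.6

The oscillator eigenvalues are E_n = ℏω₀(n + ½), so E_10 = 1.2 × 10.5 = 12.60.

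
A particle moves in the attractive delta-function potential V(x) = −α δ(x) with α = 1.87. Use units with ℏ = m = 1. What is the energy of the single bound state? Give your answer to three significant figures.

E = -1.75

The bound state is ψ(x) = √κ e^{−κ|x|}. The derivative jump ψ'(0⁺) − ψ'(0⁻) = −(2mα/ℏ²)ψ(0) fixes κ = mα/ℏ² = 1.870.
Then E = −ℏ²κ²/(2m) = −mα²/(2ℏ²) = -1.748.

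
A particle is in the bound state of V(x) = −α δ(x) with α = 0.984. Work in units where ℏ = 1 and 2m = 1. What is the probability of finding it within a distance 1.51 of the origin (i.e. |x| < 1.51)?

P = 0.774

The normalised bound state is ψ = √κ e^{−κ|x|} with κ = mα/ℏ² = 0.4920.
P(|x| < d) = ∫_{−d}^{d} κ e^{−2κ|x|} dx = 1 − e^{−2κd} = 1 − e^{−1.486} = 0.7737.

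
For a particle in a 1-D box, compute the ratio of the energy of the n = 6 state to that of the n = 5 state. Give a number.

Since E_n ∝ n², the ratio is (6/5)² = 1.44.

1.44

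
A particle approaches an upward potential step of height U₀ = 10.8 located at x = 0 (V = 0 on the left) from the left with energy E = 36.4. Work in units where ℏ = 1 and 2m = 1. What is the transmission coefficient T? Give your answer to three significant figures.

T = 0.992

On each side the TISE gives plane waves with k = √(2m(E − V))/ℏ: k₁ = √(2·½·36.4) = 6.033, k₂ = √(2·½·25.6) = 5.060.
Continuity of ψ and ψ′ at the step yields the reflection amplitude r = (k₁ − k₂)/(k₁ + k₂) = 0.08777; thus R = |r|² = 0.007703, T = 0.9923.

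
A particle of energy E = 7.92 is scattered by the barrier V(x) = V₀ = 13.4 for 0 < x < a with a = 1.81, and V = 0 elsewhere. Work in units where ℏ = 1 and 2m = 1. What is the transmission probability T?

E < V₀: inside the barrier ψ ∝ e^{±κx} with κ = √(2m(V₀ − E))/ℏ = 2.341.
κa = 4.237, sinh(κa) = 34.60.
The exact tunnelling result is T⁻¹ = 1 + V₀² sinh²(κa) / [4E(V₀ − E)] = 1239, so T = 0.000807.

T = 0.000807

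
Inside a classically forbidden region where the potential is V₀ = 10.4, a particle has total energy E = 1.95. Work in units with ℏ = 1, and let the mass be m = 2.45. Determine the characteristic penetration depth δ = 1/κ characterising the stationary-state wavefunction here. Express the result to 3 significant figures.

Since E < V₀ the TISE in this region is ψ'' = κ²ψ with κ = √(2m(V₀ − E))/ℏ.
κ = √(2 × 2.45 × 8.45) = 6.435. The penetration depth is δ = 1/κ = 0.155.

δ = 0.155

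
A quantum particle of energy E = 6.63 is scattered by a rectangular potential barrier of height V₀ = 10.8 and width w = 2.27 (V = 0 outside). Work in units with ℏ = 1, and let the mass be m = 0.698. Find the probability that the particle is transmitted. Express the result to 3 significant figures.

T = 0.0000663

Since E < V₀ the interior solution is evanescent with decay constant κ = √(2m(V₀ − E))/ℏ = 2.413.
κw = 5.477, sinh(κw) = 119.6.
The exact tunnelling result is T⁻¹ = 1 + V₀² sinh²(κw) / [4E(V₀ − E)] = 15080, so T = 0.0000663.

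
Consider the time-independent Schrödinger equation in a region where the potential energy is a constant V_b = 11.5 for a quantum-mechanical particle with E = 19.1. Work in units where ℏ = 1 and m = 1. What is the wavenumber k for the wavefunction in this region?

k = 3.90

With E > V_b the solution is oscillatory, ψ ∝ e^{±ikx} with k = √(2m(E − V_b))/ℏ.
k = √(2 × 1 × 7.6) = 3.899.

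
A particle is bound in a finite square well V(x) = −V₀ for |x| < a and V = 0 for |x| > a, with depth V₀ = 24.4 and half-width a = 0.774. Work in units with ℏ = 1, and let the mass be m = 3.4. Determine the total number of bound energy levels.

N = 7

The dimensionless depth is z₀ = a√(2mV₀)/ℏ = 0.774 × √(165.9) = 9.970.
A new bound state (alternating even/odd) appears each time z₀ passes a multiple of π/2, so N = ⌊2z₀/π⌋ + 1 = ⌊6.347⌋ + 1 = 7.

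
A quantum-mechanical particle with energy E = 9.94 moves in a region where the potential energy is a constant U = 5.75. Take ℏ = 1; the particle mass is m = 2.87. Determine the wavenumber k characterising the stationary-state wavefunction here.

With E > U the solution is oscillatory, ψ ∝ e^{±ikx} with k = √(2m(E − U))/ℏ.
k = √(2 × 2.87 × 4.19) = 4.904.

k = 4.90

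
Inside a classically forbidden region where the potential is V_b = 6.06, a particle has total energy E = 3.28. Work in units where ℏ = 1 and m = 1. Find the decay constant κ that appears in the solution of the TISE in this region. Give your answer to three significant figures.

κ = 2.36

Since E < V_b the TISE in this region is ψ'' = κ²ψ with κ = √(2m(V_b − E))/ℏ.
κ = √(2 × 1 × 2.78) = 2.358.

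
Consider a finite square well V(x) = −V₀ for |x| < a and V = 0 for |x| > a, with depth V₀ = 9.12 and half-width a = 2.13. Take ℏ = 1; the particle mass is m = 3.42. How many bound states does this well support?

Define the well-strength parameter z₀ = (a/ℏ)√(2mV₀) = 2.13 × √(2·3.42·9.12) = 16.82.
The even/odd transcendental equations gain one root per π/2 in z₀, giving N = 1 + ⌊2z₀/π⌋ = 1 + ⌊10.71⌋ = 11.

N = 11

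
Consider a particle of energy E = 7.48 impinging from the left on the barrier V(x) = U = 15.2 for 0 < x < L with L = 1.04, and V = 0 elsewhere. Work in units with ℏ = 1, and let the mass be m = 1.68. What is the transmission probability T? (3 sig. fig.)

T = 0.000100

E < U: inside the barrier ψ ∝ e^{±κx} with κ = √(2m(U − E))/ℏ = 5.093.
κL = 5.297, sinh(κL) = 99.84.
Matching ψ, ψ′ at both faces gives T = [1 + U² sinh²(κL) / (4E(U − E))]⁻¹ = 1/9972 = 0.000100.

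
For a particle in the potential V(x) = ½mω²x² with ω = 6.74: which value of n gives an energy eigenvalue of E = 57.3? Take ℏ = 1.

Invert E_n = (n + ½)ℏω: n = E/ℏω − ½ = 8.001, so n = 8.

n = 8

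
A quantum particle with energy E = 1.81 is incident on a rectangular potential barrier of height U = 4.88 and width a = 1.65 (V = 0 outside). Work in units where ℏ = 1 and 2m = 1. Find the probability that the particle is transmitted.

Since E < U the interior solution is evanescent with decay constant κ = √(2m(U − E))/ℏ = 1.752.
κa = 2.891, sinh(κa) = 8.978.
The exact tunnelling result is T⁻¹ = 1 + U² sinh²(κa) / [4E(U − E)] = 87.37, so T = 0.0114.

T = 0.0114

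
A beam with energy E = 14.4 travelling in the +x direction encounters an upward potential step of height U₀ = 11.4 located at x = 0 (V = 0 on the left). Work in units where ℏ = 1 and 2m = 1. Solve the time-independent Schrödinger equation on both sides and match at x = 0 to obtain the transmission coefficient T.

T = 0.861

On each side the TISE gives plane waves with k = √(2m(E − V))/ℏ: k₁ = √(2·½·14.4) = 3.795, k₂ = √(2·½·3) = 1.732.
Continuity of ψ and ψ′ at the step yields the reflection amplitude r = (k₁ − k₂)/(k₁ + k₂) = 0.3732; thus R = |r|² = 0.1393, T = 0.8607.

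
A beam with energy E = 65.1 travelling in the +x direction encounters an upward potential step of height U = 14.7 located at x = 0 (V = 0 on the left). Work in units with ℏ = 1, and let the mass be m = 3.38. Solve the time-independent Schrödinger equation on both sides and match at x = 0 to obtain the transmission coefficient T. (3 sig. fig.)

On each side the TISE gives plane waves with k = √(2m(E − V))/ℏ: k₁ = √(2·3.38·65.1) = 20.98, k₂ = √(2·3.38·50.4) = 18.46.
Continuity of ψ and ψ′ at the step yields the reflection amplitude r = (k₁ − k₂)/(k₁ + k₂) = 0.06390; thus R = |r|² = 0.004083, T = 0.9959.

T = 0.996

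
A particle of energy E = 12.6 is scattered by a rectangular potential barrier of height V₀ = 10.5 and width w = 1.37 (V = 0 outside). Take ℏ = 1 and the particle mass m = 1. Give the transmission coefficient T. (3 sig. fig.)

Above the barrier the interior wavenumber is k₂ = √(2m(E − V₀))/ℏ = 2.049, giving phase k₂w = 2.808.
T = [1 + V₀² sin²(k₂w) / (4E(E − V₀))]⁻¹ = 1/1.112 = 0.899.

T = 0.899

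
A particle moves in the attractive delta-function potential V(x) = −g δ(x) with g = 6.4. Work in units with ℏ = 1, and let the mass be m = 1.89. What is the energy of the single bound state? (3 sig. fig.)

E = -38.7

For x ≠ 0 the bound state is ψ ∝ e^{−κ|x|}; integrating the TISE across the delta gives the cusp condition 2κ = 2mg/ℏ², so κ = 12.10.
Then E = −ℏ²κ²/(2m) = −mg²/(2ℏ²) = -38.71.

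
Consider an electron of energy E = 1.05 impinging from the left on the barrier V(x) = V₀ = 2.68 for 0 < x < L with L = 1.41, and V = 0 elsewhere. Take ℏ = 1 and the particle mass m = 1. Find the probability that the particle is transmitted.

E < V₀: inside the barrier ψ ∝ e^{±κx} with κ = √(2m(V₀ − E))/ℏ = 1.806.
κL = 2.546, sinh(κL) = 6.338.
The exact tunnelling result is T⁻¹ = 1 + V₀² sinh²(κL) / [4E(V₀ − E)] = 43.14, so T = 0.0232.

T = 0.0232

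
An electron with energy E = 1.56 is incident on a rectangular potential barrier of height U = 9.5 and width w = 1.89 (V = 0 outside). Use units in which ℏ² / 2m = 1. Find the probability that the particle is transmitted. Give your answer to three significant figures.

T = 0.0000520

Since E < U the interior solution is evanescent with decay constant κ = √(2m(U − E))/ℏ = 2.818.
κw = 5.326, sinh(κw) = 102.8.
Matching ψ, ψ′ at both faces gives T = [1 + U² sinh²(κw) / (4E(U − E))]⁻¹ = 1/19240 = 0.0000520.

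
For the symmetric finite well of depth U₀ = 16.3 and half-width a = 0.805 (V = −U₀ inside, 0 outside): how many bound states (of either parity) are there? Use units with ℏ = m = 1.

N = 3

Define the well-strength parameter z₀ = (a/ℏ)√(2mU₀) = 0.805 × √(2·1·16.3) = 4.596.
The even/odd transcendental equations gain one root per π/2 in z₀, giving N = 1 + ⌊2z₀/π⌋ = 1 + ⌊2.926⌋ = 3.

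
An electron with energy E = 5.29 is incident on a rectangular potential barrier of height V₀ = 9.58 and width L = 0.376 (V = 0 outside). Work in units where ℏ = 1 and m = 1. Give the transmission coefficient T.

Since E < V₀ the interior solution is evanescent with decay constant κ = √(2m(V₀ − E))/ℏ = 2.929.
κL = 1.101, sinh(κL) = 1.338.
Matching ψ, ψ′ at both faces gives T = [1 + V₀² sinh²(κL) / (4E(V₀ − E))]⁻¹ = 1/2.810 = 0.356.

T = 0.356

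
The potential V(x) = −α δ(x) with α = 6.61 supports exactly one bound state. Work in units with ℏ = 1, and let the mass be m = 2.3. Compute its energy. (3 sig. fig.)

E = -50.2

The bound state is ψ(x) = √κ e^{−κ|x|}. The derivative jump ψ'(0⁺) − ψ'(0⁻) = −(2mα/ℏ²)ψ(0) fixes κ = mα/ℏ² = 15.20.
Then E = −ℏ²κ²/(2m) = −mα²/(2ℏ²) = -50.25.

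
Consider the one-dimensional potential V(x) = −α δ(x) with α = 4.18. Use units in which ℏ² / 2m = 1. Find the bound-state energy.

For x ≠ 0 the bound state is ψ ∝ e^{−κ|x|}; integrating the TISE across the delta gives the cusp condition 2κ = 2mα/ℏ², so κ = 2.090.
Then E = −ℏ²κ²/(2m) = −mα²/(2ℏ²) = -4.368.

E = -4.37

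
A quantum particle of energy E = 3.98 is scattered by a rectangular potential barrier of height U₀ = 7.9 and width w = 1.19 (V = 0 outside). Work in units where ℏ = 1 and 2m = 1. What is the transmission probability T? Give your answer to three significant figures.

T = 0.0353

E < U₀: inside the barrier ψ ∝ e^{±κx} with κ = √(2m(U₀ − E))/ℏ = 1.980.
κw = 2.356, sinh(κw) = 5.227.
Matching ψ, ψ′ at both faces gives T = [1 + U₀² sinh²(κw) / (4E(U₀ − E))]⁻¹ = 1/28.33 = 0.0353.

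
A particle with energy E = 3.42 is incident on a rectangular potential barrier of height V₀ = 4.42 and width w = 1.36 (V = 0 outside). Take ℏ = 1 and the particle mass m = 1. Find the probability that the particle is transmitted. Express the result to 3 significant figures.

T = 0.0588

E < V₀: inside the barrier ψ ∝ e^{±κx} with κ = √(2m(V₀ − E))/ℏ = 1.414.
κw = 1.923, sinh(κw) = 3.349.
Matching ψ, ψ′ at both faces gives T = [1 + V₀² sinh²(κw) / (4E(V₀ − E))]⁻¹ = 1/17.02 = 0.0588.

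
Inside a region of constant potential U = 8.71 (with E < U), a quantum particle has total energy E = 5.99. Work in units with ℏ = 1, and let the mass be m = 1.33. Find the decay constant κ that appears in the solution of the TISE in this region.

Since E < U the TISE in this region is ψ'' = κ²ψ with κ = √(2m(U − E))/ℏ.
κ = √(2 × 1.33 × 2.72) = 2.690.

κ = 2.69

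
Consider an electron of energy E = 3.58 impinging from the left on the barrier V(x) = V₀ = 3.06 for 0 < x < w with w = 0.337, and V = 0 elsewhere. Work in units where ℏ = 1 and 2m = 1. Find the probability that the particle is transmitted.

T = 0.932

E > V₀: inside the barrier k₂ = √(2m(E − V₀))/ℏ = 0.7211, k₂w = 0.2430.
Matching at both interfaces gives T⁻¹ = 1 + V₀² sin²(k₂w) / [4E(E − V₀)] = 1.073, hence T = 0.932.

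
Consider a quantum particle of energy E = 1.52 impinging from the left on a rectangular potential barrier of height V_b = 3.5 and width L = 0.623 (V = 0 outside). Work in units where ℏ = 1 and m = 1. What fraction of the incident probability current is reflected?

Since E < V_b the interior solution is evanescent with decay constant κ = √(2m(V_b − E))/ℏ = 1.990.
κL = 1.240, sinh(κL) = 1.583.
Matching ψ, ψ′ at both faces gives T = [1 + V_b² sinh²(κL) / (4E(V_b − E))]⁻¹ = 1/3.549 = 0.282.
R = 1 − T = 0.718.

R = 0.718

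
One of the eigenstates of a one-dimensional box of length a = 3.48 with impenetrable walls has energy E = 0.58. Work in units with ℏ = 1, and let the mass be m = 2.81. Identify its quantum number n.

n = 2

For an infinite well E_n = n²π²ℏ²/(2ma²), so n = (a/πℏ)√(2mE).
n = (3.48/π) × √(2 × 2.81 × 0.58) = 2.000 → n = 2.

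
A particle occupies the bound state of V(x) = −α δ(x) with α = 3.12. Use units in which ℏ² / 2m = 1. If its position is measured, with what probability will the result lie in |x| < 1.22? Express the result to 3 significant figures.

The normalised bound state is ψ = √κ e^{−κ|x|} with κ = mα/ℏ² = 1.560.
P(|x| < d) = ∫_{−d}^{d} κ e^{−2κ|x|} dx = 1 − e^{−2κd} = 1 − e^{−3.806} = 0.9778.

P = 0.978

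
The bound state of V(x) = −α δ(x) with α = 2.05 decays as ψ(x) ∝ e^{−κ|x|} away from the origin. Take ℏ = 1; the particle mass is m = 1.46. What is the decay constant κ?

Integrating the TISE across x = 0 gives the cusp condition ψ'(0⁺) − ψ'(0⁻) = −(2mα/ℏ²)ψ(0).
With ψ ∝ e^{−κ|x|} this yields −2κ = −2mα/ℏ², so κ = mα/ℏ² = 2.993.

κ = 2.99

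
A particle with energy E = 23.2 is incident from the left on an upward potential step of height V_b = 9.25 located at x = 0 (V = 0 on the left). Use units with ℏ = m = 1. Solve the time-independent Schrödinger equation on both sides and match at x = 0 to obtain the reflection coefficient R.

The wavenumbers are k₁ = √(2mE)/ℏ = 6.812 on the left and k₂ = √(2m(E − V_b))/ℏ = 5.282 on the right.
Matching ψ and ψ′ at x = 0 gives r = (k₁ − k₂)/(k₁ + k₂), so R = r² = 0.01600 and T = 1 − R = 0.9840.

R = 0.0160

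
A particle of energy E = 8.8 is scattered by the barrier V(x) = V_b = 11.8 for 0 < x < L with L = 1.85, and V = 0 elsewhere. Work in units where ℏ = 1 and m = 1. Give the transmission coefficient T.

T = 0.000351

E < V_b: inside the barrier ψ ∝ e^{±κx} with κ = √(2m(V_b − E))/ℏ = 2.449.
κL = 4.532, sinh(κL) = 46.45.
The exact tunnelling result is T⁻¹ = 1 + V_b² sinh²(κL) / [4E(V_b − E)] = 2845, so T = 0.000351.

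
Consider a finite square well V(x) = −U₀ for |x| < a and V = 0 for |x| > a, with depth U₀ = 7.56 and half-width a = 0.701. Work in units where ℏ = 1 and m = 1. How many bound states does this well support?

N = 2

The dimensionless depth is z₀ = a√(2mU₀)/ℏ = 0.701 × √(15.12) = 2.726.
The even/odd transcendental equations gain one root per π/2 in z₀, giving N = 1 + ⌊2z₀/π⌋ = 1 + ⌊1.735⌋ = 2.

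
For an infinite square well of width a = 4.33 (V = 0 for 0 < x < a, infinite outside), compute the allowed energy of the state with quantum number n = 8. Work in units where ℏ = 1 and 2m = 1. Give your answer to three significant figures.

Requiring ψ(0) = ψ(a) = 0 quantises k = nπ/a, hence E_n = ℏ²k²/2m = n²π²ℏ²/(2ma²).
E_8 = 8² × π² / (2 × 0.5 × 4.33²) = 33.69.

E = 33.7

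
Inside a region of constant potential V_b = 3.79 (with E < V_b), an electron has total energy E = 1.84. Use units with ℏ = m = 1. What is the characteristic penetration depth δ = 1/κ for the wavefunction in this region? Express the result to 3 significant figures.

δ = 0.506

Since E < V_b the TISE in this region is ψ'' = κ²ψ with κ = √(2m(V_b − E))/ℏ.
κ = √(2 × 1 × 1.95) = 1.975. The penetration depth is δ = 1/κ = 0.506.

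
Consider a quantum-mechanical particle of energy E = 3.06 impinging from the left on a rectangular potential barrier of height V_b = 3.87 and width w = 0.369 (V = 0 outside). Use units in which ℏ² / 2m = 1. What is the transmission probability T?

T = 0.853

E < V_b: inside the barrier ψ ∝ e^{±κx} with κ = √(2m(V_b − E))/ℏ = 0.9000.
κw = 0.3321, sinh(κw) = 0.3382.
The exact tunnelling result is T⁻¹ = 1 + V_b² sinh²(κw) / [4E(V_b − E)] = 1.173, so T = 0.853.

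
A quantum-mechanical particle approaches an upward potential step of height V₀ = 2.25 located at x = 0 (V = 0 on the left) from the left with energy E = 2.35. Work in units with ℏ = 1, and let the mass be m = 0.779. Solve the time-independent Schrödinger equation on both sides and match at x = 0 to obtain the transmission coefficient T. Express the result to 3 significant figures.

T = 0.567

The wavenumbers are k₁ = √(2mE)/ℏ = 1.913 on the left and k₂ = √(2m(E − V₀))/ℏ = 0.3947 on the right.
Matching ψ and ψ′ at x = 0 gives r = (k₁ − k₂)/(k₁ + k₂), so R = r² = 0.4329 and T = 1 − R = 0.5671.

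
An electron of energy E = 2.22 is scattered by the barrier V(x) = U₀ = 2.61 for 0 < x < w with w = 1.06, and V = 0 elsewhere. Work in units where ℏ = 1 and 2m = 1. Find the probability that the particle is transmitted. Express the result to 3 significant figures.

T = 0.501

E < U₀: inside the barrier ψ ∝ e^{±κx} with κ = √(2m(U₀ − E))/ℏ = 0.6245.
κw = 0.6620, sinh(κw) = 0.7114.
Matching ψ, ψ′ at both faces gives T = [1 + U₀² sinh²(κw) / (4E(U₀ − E))]⁻¹ = 1/1.995 = 0.501.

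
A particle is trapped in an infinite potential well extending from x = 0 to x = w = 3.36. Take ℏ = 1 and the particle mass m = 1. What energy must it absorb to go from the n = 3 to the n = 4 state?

E_n = n²π²ℏ²/(2mw²), so ΔE = (4² − 3²) π²ℏ²/(2mw²).
ΔE = 7 × π² / (2 × 1 × 3.36²) = 3.060.

ΔE = 3.06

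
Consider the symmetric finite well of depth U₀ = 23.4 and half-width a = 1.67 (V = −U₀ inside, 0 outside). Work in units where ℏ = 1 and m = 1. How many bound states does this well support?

N = 8

The dimensionless depth is z₀ = a√(2mU₀)/ℏ = 1.67 × √(46.80) = 11.42.
The even/odd transcendental equations gain one root per π/2 in z₀, giving N = 1 + ⌊2z₀/π⌋ = 1 + ⌊7.273⌋ = 8.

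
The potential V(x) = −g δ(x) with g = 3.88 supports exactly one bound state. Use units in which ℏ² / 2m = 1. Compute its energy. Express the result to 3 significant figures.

E = -3.76

For x ≠ 0 the bound state is ψ ∝ e^{−κ|x|}; integrating the TISE across the delta gives the cusp condition 2κ = 2mg/ℏ², so κ = 1.940.
Then E = −ℏ²κ²/(2m) = −mg²/(2ℏ²) = -3.764.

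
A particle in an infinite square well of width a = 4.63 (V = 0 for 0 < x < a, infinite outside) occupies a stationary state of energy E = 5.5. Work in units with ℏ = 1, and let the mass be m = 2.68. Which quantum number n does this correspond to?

From E_n = n²π²ℏ²/(2ma²) invert to n = √(2ma²E)/(πℏ).
n = (4.63/π) × √(2 × 2.68 × 5.5) = 8.002 → n = 8.

n = 8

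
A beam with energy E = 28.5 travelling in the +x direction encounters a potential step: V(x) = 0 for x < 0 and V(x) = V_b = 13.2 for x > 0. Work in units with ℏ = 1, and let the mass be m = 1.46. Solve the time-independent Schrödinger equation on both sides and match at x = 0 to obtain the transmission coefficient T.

The wavenumbers are k₁ = √(2mE)/ℏ = 9.122 on the left and k₂ = √(2m(E − V_b))/ℏ = 6.684 on the right.
Continuity of ψ and ψ′ at the step yields the reflection amplitude r = (k₁ − k₂)/(k₁ + k₂) = 0.1543; thus R = |r|² = 0.02380, T = 0.9762.

T = 0.976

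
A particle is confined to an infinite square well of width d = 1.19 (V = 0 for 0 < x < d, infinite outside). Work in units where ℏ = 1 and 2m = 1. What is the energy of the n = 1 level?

Requiring ψ(0) = ψ(d) = 0 quantises k = nπ/d, hence E_n = ℏ²k²/2m = n²π²ℏ²/(2md²).
E_1 = 1² × π² / (2 × 0.5 × 1.19²) = 6.970.

E = 6.97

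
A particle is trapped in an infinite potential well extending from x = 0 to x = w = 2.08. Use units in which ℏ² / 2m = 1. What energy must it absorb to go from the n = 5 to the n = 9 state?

E_n = n²π²ℏ²/(2mw²), so ΔE = (9² − 5²) π²ℏ²/(2mw²).
ΔE = 56 × π² / (2 × 0.5 × 2.08²) = 127.8.

ΔE = 128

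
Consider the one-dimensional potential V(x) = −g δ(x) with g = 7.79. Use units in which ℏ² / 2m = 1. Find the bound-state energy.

The bound state is ψ(x) = √κ e^{−κ|x|}. The derivative jump ψ'(0⁺) − ψ'(0⁻) = −(2mg/ℏ²)ψ(0) fixes κ = mg/ℏ² = 3.895.
Then E = −ℏ²κ²/(2m) = −mg²/(2ℏ²) = -15.17.

E = -15.2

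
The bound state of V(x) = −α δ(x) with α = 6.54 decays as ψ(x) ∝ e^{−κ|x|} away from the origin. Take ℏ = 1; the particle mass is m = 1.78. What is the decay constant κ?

Integrate −(ℏ²/2m)ψ'' − αδ(x)ψ = Eψ from −ε to +ε: the ψ'' term gives ψ'(0⁺) − ψ'(0⁻) and the δ term gives −(2mα/ℏ²)ψ(0).
With ψ ∝ e^{−κ|x|} this yields −2κ = −2mα/ℏ², so κ = mα/ℏ² = 11.64.

κ = 11.6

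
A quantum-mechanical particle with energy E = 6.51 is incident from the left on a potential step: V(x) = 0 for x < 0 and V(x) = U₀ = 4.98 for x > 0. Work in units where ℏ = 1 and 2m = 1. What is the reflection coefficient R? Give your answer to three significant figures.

R = 0.120

The wavenumbers are k₁ = √(2mE)/ℏ = 2.551 on the left and k₂ = √(2m(E − U₀))/ℏ = 1.237 on the right.
Continuity of ψ and ψ′ at the step yields the reflection amplitude r = (k₁ − k₂)/(k₁ + k₂) = 0.3470; thus R = |r|² = 0.1204, T = 0.8796.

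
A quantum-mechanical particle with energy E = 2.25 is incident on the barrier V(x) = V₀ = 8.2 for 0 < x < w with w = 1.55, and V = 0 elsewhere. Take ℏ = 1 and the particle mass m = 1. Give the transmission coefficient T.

Since E < V₀ the interior solution is evanescent with decay constant κ = √(2m(V₀ − E))/ℏ = 3.450.
κw = 5.347, sinh(κw) = 105.0.
The exact tunnelling result is T⁻¹ = 1 + V₀² sinh²(κw) / [4E(V₀ − E)] = 13840, so T = 0.0000723.

T = 0.0000723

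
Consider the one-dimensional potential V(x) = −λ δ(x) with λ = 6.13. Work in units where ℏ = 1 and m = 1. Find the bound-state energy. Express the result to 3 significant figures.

E = -18.8

For x ≠ 0 the bound state is ψ ∝ e^{−κ|x|}; integrating the TISE across the delta gives the cusp condition 2κ = 2mλ/ℏ², so κ = 6.130.
Then E = −ℏ²κ²/(2m) = −mλ²/(2ℏ²) = -18.79.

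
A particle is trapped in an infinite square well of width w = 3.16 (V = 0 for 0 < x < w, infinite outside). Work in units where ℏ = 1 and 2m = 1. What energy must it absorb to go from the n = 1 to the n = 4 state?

E_n = n²π²ℏ²/(2mw²), so ΔE = (4² − 1²) π²ℏ²/(2mw²).
ΔE = 15 × π² / (2 × 0.5 × 3.16²) = 14.83.

ΔE = 14.8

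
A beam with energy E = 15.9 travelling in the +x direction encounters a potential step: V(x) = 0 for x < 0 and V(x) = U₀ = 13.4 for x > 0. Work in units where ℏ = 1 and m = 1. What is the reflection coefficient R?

R = 0.187

On each side the TISE gives plane waves with k = √(2m(E − V))/ℏ: k₁ = √(2·1·15.9) = 5.639, k₂ = √(2·1·2.5) = 2.236.
Continuity of ψ and ψ′ at the step yields the reflection amplitude r = (k₁ − k₂)/(k₁ + k₂) = 0.4321; thus R = |r|² = 0.1867, T = 0.8133.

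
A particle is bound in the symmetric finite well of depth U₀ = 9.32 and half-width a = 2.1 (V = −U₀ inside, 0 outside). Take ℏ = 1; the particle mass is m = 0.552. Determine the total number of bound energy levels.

The dimensionless depth is z₀ = a√(2mU₀)/ℏ = 2.1 × √(10.29) = 6.736.
The even/odd transcendental equations gain one root per π/2 in z₀, giving N = 1 + ⌊2z₀/π⌋ = 1 + ⌊4.288⌋ = 5.

N = 5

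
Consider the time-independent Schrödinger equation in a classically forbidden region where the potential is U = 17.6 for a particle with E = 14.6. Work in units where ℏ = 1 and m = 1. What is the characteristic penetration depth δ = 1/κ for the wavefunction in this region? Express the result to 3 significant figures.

δ = 0.408

Since E < U the TISE in this region is ψ'' = κ²ψ with κ = √(2m(U − E))/ℏ.
κ = √(2 × 1 × 3) = 2.449. The penetration depth is δ = 1/κ = 0.408.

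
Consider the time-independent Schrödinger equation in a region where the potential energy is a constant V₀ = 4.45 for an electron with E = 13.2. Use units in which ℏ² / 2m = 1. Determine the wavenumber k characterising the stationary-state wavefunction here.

With E > V₀ the solution is oscillatory, ψ ∝ e^{±ikx} with k = √(2m(E − V₀))/ℏ.
k = √(2 × 0.5 × 8.75) = 2.958.

k = 2.96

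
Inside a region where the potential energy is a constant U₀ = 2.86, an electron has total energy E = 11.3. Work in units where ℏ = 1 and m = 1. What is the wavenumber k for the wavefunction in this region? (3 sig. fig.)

k = 4.11

With E > U₀ the solution is oscillatory, ψ ∝ e^{±ikx} with k = √(2m(E − U₀))/ℏ.
k = √(2 × 1 × 8.44) = 4.109.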